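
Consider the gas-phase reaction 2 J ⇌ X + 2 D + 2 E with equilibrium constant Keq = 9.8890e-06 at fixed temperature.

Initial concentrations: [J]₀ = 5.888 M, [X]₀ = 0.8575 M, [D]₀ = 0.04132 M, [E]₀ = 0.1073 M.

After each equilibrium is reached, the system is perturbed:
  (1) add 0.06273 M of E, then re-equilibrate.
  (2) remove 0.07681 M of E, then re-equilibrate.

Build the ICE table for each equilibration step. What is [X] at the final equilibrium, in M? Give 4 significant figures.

Q₀ = 4.8620e-07 vs Keq = 9.8890e-06 ⇒ Q<K, forward
Step 1:
                  J         X         D         E
  init        5.888    0.8575   0.04132    0.1073
  Δ        -0.06875   0.03437   0.06875   0.06875
  eq          5.819    0.8919    0.1101     0.176
  solve Keq expr → x = 0.03437; check Q = 9.8890e-06
Then add 0.06273 M of E.
Step 2:
                  J         X         D         E
  init        5.819    0.8919    0.1101    0.2388
  Δ         0.02048  -0.01024  -0.02048  -0.02048
  eq           5.84    0.8816   0.08959    0.2183
  solve Keq expr → x = -0.01024; check Q = 9.8890e-06
Then remove 0.07681 M of E.
Step 3:
                  J         X         D         E
  init         5.84    0.8816   0.08959    0.1415
  Δ        -0.02589   0.01295   0.02589   0.02589
  eq          5.814    0.8946    0.1155    0.1674
  solve Keq expr → x = 0.01295; check Q = 9.8890e-06

[X]_eq = 0.8946 M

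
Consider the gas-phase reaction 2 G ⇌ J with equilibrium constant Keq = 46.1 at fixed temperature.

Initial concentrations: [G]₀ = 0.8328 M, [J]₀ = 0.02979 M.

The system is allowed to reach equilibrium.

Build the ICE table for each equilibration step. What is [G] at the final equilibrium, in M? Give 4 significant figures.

Q₀ = 0.04295 vs Keq = 46.1 ⇒ Q<K, forward
Step 1:
                    G           J
  I            0.8328     0.02979
  C           -0.7397      0.3698
  E           0.09311      0.3996
  solve Keq expr → x = 0.3698; check Q = 46.1

[G]_eq = 0.09311 M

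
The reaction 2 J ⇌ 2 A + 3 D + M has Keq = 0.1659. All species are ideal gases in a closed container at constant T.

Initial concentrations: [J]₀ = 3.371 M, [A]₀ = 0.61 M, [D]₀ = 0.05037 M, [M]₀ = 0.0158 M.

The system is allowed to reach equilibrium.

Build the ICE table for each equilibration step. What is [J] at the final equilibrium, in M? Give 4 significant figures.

[J]_eq = 2.625 M

Q₀ = 6.6117e-08 vs Keq = 0.1659 ⇒ Q<K, forward
Step 1:
                   J          A          D          M
  Initial      3.371       0.61    0.05037     0.0158
  Change      -0.746      0.746      1.119      0.373
  Equil        2.625      1.356      1.169     0.3888
  solve Keq expr → x = 0.373; check Q = 0.1659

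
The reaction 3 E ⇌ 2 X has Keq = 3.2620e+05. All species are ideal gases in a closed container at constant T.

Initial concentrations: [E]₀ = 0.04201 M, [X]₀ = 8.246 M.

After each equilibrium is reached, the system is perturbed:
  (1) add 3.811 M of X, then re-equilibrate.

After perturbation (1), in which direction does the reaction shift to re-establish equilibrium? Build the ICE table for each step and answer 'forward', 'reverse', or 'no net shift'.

Q₀ = 9.1713e+05 vs Keq = 3.2620e+05 ⇒ Q>K, reverse
Step 1:
                  E         X
  Initial   0.04201     8.246
  Change    0.01723  -0.01149
  Equil     0.05924     8.235
  solve Keq expr → x = -0.005743; check Q = 3.2620e+05
Then add 3.811 M of X.
Step 2:
                  E         X
  Initial   0.05924     12.05
  Change    0.01705  -0.01137
  Equil     0.07629     12.03
  solve Keq expr → x = -0.005683; check Q = 3.2620e+05

Direction: reverse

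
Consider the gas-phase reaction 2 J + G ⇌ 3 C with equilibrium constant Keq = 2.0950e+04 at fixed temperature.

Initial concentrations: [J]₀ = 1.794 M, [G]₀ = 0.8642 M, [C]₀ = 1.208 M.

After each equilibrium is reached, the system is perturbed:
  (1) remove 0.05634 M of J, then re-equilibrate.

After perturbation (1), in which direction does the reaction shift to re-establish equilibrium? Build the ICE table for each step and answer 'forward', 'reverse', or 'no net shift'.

Q₀ = 0.6338 vs Keq = 2.0950e+04 ⇒ Q<K, forward
Step 1:
                   J          G          C
  Initial      1.794     0.8642      1.208
  Change      -1.604    -0.8019      2.406
  Equil       0.1902    0.06229      3.614
  solve Keq expr → x = 0.8019; check Q = 2.0950e+04
Then remove 0.05634 M of J.
Step 2:
                   J          G          C
  Initial     0.1338    0.06229      3.614
  Change     0.03226    0.01613   -0.04839
  Equil       0.1661    0.07842      3.565
  solve Keq expr → x = -0.01613; check Q = 2.0950e+04

Direction: reverse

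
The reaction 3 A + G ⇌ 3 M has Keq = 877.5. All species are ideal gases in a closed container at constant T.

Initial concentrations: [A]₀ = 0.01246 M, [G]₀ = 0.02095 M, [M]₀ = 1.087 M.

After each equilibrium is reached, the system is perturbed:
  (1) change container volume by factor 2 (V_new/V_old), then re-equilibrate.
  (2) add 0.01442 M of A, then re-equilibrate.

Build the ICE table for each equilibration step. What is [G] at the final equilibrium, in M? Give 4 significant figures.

[G]_eq = 0.04603 M

Q₀ = 3.1692e+07 vs Keq = 877.5 ⇒ Q>K, reverse
Step 1:
                   A          G          M
  I          0.01246    0.02095      1.087
  C           0.1974    0.06581    -0.1974
  E           0.2099    0.08676     0.8896
  solve Keq expr → x = -0.06581; check Q = 877.5
Then change container volume by factor 2 (V_new/V_old).
Step 2:
                   A          G          M
  I           0.1049    0.04338     0.4448
  C          0.01708   0.005693   -0.01708
  E            0.122    0.04907     0.4277
  solve Keq expr → x = -0.005693; check Q = 877.5
Then add 0.01442 M of A.
Step 3:
                   A          G          M
  I           0.1364    0.04907     0.4277
  C        -0.009128  -0.003043   0.009128
  E           0.1273    0.04603     0.4368
  solve Keq expr → x = 0.003043; check Q = 877.5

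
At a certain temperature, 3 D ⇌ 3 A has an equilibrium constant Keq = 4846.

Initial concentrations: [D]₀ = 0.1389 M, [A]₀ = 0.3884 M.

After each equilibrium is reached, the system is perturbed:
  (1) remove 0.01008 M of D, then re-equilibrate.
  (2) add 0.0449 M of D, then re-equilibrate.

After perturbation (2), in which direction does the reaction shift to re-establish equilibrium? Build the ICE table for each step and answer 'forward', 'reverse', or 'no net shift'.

Direction: forward

Q₀ = 21.86 vs Keq = 4846 ⇒ Q<K, forward
Step 1:
                    D           A
  I            0.1389      0.3884
  C           -0.1095      0.1095
  E           0.02942      0.4979
  solve Keq expr → x = 0.03649; check Q = 4846
Then remove 0.01008 M of D.
Step 2:
                    D           A
  I           0.01934      0.4979
  C          0.009518   -0.009518
  E           0.02886      0.4884
  solve Keq expr → x = -0.003173; check Q = 4846
Then add 0.0449 M of D.
Step 3:
                    D           A
  I           0.07376      0.4884
  C          -0.04239     0.04239
  E           0.03136      0.5308
  solve Keq expr → x = 0.01413; check Q = 4846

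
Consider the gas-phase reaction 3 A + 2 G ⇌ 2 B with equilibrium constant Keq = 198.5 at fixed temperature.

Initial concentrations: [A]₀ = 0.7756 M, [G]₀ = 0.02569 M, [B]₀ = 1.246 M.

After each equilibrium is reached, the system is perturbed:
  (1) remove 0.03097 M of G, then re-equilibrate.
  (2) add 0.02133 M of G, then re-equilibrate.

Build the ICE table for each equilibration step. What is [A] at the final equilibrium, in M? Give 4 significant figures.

Q₀ = 5042 vs Keq = 198.5 ⇒ Q>K, reverse
Step 1:
                    A           G           B
  I            0.7756     0.02569       1.246
  C            0.1109     0.07397    -0.07397
  E            0.8865     0.09966       1.172
  solve Keq expr → x = -0.03698; check Q = 198.5
Then remove 0.03097 M of G.
Step 2:
                    A           G           B
  I            0.8865     0.06869       1.172
  C           0.03516     0.02344    -0.02344
  E            0.9217     0.09213       1.149
  solve Keq expr → x = -0.01172; check Q = 198.5
Then add 0.02133 M of G.
Step 3:
                    A           G           B
  I            0.9217      0.1135       1.149
  C          -0.02431    -0.01621     0.01621
  E            0.8974     0.09725       1.165
  solve Keq expr → x = 0.008104; check Q = 198.5

[A]_eq = 0.8974 M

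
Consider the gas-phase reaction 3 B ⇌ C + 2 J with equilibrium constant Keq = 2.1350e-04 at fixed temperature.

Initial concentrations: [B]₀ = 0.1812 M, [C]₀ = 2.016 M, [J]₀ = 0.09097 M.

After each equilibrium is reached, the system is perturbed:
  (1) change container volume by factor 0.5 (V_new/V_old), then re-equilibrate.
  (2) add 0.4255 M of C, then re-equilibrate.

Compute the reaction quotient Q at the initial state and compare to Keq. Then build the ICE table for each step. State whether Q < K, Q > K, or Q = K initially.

Q₀ = 2.804 vs Keq = 2.1350e-04 ⇒ Q>K, reverse
Step 1:
                  B         C         J
  Initial    0.1812     2.016   0.09097
  Change     0.1337  -0.04457  -0.08913
  Equil      0.3149     1.971  0.001839
  solve Keq expr → x = -0.04457; check Q = 2.1350e-04
Then change container volume by factor 0.5 (V_new/V_old).
Step 2:
                  B         C         J
  Initial    0.6298     3.943  0.003678
  Change          0         0         0
  Equil      0.6298     3.943  0.003678
  solve Keq expr → x = 0; check Q = 2.1350e-04
Then add 0.4255 M of C.
Step 3:
                  B         C         J
  Initial    0.6298     4.368  0.003678
  Change  2.7211e-04 -9.0703e-05 -1.8141e-04
  Equil      0.6301     4.368  0.003496
  solve Keq expr → x = -9.0703e-05; check Q = 2.1350e-04

Q₀ = 2.804; Q > K (proceeds reverse)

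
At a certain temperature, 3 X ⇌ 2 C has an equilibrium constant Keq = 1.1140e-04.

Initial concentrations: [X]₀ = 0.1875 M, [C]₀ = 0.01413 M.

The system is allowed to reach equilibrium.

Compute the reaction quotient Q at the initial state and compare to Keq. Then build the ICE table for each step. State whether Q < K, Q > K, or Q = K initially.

Q₀ = 0.03029 vs Keq = 1.1140e-04 ⇒ Q>K, reverse
Step 1:
                   X          C
  Initial     0.1875    0.01413
  Change      0.0197   -0.01313
  Equil       0.2072 9.9548e-04
  solve Keq expr → x = -0.006567; check Q = 1.1140e-04

Q₀ = 0.03029; Q > K (proceeds reverse)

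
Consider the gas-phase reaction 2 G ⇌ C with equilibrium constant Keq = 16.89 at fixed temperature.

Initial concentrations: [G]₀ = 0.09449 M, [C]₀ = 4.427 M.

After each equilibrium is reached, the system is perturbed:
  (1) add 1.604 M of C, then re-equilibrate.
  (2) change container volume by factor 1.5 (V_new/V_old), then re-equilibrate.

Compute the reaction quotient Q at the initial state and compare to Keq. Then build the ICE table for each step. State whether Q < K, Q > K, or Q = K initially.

Q₀ = 495.8 vs Keq = 16.89 ⇒ Q>K, reverse
Step 1:
                   G          C
  init       0.09449      4.427
  Δ           0.4056    -0.2028
  eq          0.5001      4.224
  solve Keq expr → x = -0.2028; check Q = 16.89
Then add 1.604 M of C.
Step 2:
                   G          C
  init        0.5001      5.828
  Δ          0.08517   -0.04259
  eq          0.5853      5.786
  solve Keq expr → x = -0.04259; check Q = 16.89
Then change container volume by factor 1.5 (V_new/V_old).
Step 3:
                   G          C
  init        0.3902      3.857
  Δ          0.08505   -0.04253
  eq          0.4752      3.815
  solve Keq expr → x = -0.04253; check Q = 16.89

Q₀ = 495.8; Q > K (proceeds reverse)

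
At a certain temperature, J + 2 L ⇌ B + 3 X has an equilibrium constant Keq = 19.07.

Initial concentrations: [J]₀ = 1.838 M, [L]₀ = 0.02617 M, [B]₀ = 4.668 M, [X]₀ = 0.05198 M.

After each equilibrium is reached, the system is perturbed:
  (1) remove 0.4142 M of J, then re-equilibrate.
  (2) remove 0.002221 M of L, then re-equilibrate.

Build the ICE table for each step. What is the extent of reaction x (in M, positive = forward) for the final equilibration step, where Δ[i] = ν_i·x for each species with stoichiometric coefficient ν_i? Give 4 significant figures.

x = -8.8077e-04 M

Q₀ = 0.5208 vs Keq = 19.07 ⇒ Q<K, forward
Step 1:
                   J          L          B          X
  I            1.838    0.02617      4.668    0.05198
  C        -0.009017   -0.01803   0.009017    0.02705
  E            1.829   0.008136      4.677    0.07903
  solve Keq expr → x = 0.009017; check Q = 19.07
Then remove 0.4142 M of J.
Step 2:
                   J          L          B          X
  I            1.415   0.008136      4.677    0.07903
  C       4.4079e-04 8.8157e-04 -4.4079e-04  -0.001322
  E            1.415   0.009017      4.677    0.07771
  solve Keq expr → x = -4.4079e-04; check Q = 19.07
Then remove 0.002221 M of L.
Step 3:
                   J          L          B          X
  I            1.415   0.006796      4.677    0.07771
  C       8.8077e-04   0.001762 -8.8077e-04  -0.002642
  E            1.416   0.008558      4.676    0.07507
  solve Keq expr → x = -8.8077e-04; check Q = 19.07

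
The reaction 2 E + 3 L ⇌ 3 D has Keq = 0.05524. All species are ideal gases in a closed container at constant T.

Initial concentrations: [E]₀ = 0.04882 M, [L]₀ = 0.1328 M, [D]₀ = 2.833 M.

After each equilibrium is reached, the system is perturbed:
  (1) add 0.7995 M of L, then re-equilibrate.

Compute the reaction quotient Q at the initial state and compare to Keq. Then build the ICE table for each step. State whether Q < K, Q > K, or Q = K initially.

Q₀ = 4.0733e+06; Q > K (proceeds reverse)

Q₀ = 4.0733e+06 vs Keq = 0.05524 ⇒ Q>K, reverse
Step 1:
                   E          L          D
  Initial    0.04882     0.1328      2.833
  Change       1.268      1.902     -1.902
  Equil        1.317      2.035      0.931
  solve Keq expr → x = -0.634; check Q = 0.05524
Then add 0.7995 M of L.
Step 2:
                   E          L          D
  Initial      1.317      2.834      0.931
  Change     -0.1303    -0.1954     0.1954
  Equil        1.187      2.639      1.126
  solve Keq expr → x = 0.06513; check Q = 0.05524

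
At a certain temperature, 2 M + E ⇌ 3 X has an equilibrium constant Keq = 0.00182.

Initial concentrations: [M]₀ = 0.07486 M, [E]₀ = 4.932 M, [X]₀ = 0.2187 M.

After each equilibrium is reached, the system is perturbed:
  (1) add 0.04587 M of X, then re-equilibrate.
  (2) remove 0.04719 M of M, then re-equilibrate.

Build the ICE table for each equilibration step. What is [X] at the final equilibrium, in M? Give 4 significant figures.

Q₀ = 0.3785 vs Keq = 0.00182 ⇒ Q>K, reverse
Step 1:
                    M           E           X
  init        0.07486       4.932      0.2187
  Δ             0.102       0.051      -0.153
  eq           0.1769       4.983     0.06571
  solve Keq expr → x = -0.051; check Q = 0.00182
Then add 0.04587 M of X.
Step 2:
                    M           E           X
  init         0.1769       4.983      0.1116
  Δ            0.0263     0.01315    -0.03945
  eq           0.2032       4.996     0.07213
  solve Keq expr → x = -0.01315; check Q = 0.00182
Then remove 0.04719 M of M.
Step 3:
                    M           E           X
  init          0.156       4.996     0.07213
  Δ          0.006626    0.003313   -0.009939
  eq           0.1626       4.999     0.06219
  solve Keq expr → x = -0.003313; check Q = 0.00182

[X]_eq = 0.06219 M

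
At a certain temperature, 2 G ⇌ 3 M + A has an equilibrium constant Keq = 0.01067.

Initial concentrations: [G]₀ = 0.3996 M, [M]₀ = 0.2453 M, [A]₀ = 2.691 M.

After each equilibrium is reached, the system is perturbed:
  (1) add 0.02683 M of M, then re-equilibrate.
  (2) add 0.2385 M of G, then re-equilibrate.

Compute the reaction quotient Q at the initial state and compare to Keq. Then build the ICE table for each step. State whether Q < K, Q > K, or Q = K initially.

Q₀ = 0.2487; Q > K (proceeds reverse)

Q₀ = 0.2487 vs Keq = 0.01067 ⇒ Q>K, reverse
Step 1:
                   G          M          A
  init        0.3996     0.2453      2.691
  Δ          0.09696    -0.1454   -0.04848
  eq          0.4966    0.09985      2.643
  solve Keq expr → x = -0.04848; check Q = 0.01067
Then add 0.02683 M of M.
Step 2:
                   G          M          A
  init        0.4966     0.1267      2.643
  Δ          0.01636   -0.02454  -0.008181
  eq          0.5129     0.1021      2.634
  solve Keq expr → x = -0.008181; check Q = 0.01067
Then add 0.2385 M of G.
Step 3:
                   G          M          A
  init        0.7514     0.1021      2.634
  Δ         -0.01822    0.02732   0.009108
  eq          0.7332     0.1295      2.643
  solve Keq expr → x = 0.009108; check Q = 0.01067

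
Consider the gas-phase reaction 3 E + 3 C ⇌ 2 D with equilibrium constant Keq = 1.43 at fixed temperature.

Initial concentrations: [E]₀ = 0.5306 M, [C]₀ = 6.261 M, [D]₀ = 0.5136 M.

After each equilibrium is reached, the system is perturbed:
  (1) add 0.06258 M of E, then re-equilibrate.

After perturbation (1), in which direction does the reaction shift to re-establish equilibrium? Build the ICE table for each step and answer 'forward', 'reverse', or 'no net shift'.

Q₀ = 0.007195 vs Keq = 1.43 ⇒ Q<K, forward
Step 1:
                    E           C           D
  I            0.5306       6.261      0.5136
  C           -0.4021     -0.4021       0.268
  E            0.1285       5.859      0.7816
  solve Keq expr → x = 0.134; check Q = 1.43
Then add 0.06258 M of E.
Step 2:
                    E           C           D
  I            0.1911       5.859      0.7816
  C          -0.05713    -0.05713     0.03809
  E             0.134       5.802      0.8197
  solve Keq expr → x = 0.01904; check Q = 1.43

Direction: forward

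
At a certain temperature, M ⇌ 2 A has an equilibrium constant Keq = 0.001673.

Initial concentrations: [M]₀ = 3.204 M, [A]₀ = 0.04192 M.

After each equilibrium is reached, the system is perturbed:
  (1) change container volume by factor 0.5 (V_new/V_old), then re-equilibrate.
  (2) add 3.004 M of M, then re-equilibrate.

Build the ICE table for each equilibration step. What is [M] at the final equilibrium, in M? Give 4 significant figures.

Q₀ = 5.4847e-04 vs Keq = 0.001673 ⇒ Q<K, forward
Step 1:
                    M           A
  init          3.204     0.04192
  Δ          -0.01556     0.03112
  eq            3.188     0.07304
  solve Keq expr → x = 0.01556; check Q = 0.001673
Then change container volume by factor 0.5 (V_new/V_old).
Step 2:
                    M           A
  init          6.377      0.1461
  Δ           0.02131    -0.04261
  eq            6.398      0.1035
  solve Keq expr → x = -0.02131; check Q = 0.001673
Then add 3.004 M of M.
Step 3:
                    M           A
  init          9.402      0.1035
  Δ          -0.01094     0.02188
  eq            9.391      0.1253
  solve Keq expr → x = 0.01094; check Q = 0.001673

[M]_eq = 9.391 M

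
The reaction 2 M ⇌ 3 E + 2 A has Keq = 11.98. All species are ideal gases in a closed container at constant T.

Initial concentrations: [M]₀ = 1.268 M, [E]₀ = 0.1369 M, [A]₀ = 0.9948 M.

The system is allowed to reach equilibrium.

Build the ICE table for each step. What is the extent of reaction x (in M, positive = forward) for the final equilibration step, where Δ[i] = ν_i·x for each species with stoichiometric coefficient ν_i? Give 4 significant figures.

Q₀ = 0.001579 vs Keq = 11.98 ⇒ Q<K, forward
Step 1:
                   M          E          A
  init         1.268     0.1369     0.9948
  Δ          -0.6744      1.012     0.6744
  eq          0.5936      1.149      1.669
  solve Keq expr → x = 0.3372; check Q = 11.98

x = 0.3372 M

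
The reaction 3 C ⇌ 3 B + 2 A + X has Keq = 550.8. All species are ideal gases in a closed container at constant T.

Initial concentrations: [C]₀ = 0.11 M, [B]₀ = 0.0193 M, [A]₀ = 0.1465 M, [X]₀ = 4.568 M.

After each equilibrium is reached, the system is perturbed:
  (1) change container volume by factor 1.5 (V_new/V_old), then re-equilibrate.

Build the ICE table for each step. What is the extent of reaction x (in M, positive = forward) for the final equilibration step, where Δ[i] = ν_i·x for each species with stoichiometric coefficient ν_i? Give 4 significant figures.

x = 6.1103e-04 M

Q₀ = 5.2954e-04 vs Keq = 550.8 ⇒ Q<K, forward
Step 1:
                   C          B          A          X
  init          0.11     0.0193     0.1465      4.568
  Δ          -0.1012     0.1012     0.0675    0.03375
  eq        0.008751     0.1205      0.214      4.602
  solve Keq expr → x = 0.03375; check Q = 550.8
Then change container volume by factor 1.5 (V_new/V_old).
Step 2:
                   C          B          A          X
  init      0.005834    0.08037     0.1427      3.068
  Δ        -0.001833   0.001833   0.001222 6.1103e-04
  eq        0.004001     0.0822     0.1439      3.068
  solve Keq expr → x = 6.1103e-04; check Q = 550.8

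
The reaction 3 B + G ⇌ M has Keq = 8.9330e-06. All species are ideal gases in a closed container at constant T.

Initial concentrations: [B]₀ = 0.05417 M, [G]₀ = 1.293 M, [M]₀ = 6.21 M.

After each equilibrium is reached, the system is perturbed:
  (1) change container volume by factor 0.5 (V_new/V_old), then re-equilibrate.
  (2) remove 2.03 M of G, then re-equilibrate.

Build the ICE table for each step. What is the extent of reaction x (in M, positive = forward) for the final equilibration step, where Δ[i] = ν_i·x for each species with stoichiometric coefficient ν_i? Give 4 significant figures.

x = -0.2304 M

Q₀ = 3.0215e+04 vs Keq = 8.9330e-06 ⇒ Q>K, reverse
Step 1:
                  B         G         M
  init      0.05417     1.293      6.21
  Δ           17.58      5.86     -5.86
  eq          17.63     7.153    0.3503
  solve Keq expr → x = -5.86; check Q = 8.9330e-06
Then change container volume by factor 0.5 (V_new/V_old).
Step 2:
                  B         G         M
  init        35.27     14.31    0.7006
  Δ           -6.08    -2.027     2.027
  eq          29.19     12.28     2.727
  solve Keq expr → x = 2.027; check Q = 8.9330e-06
Then remove 2.03 M of G.
Step 3:
                  B         G         M
  init        29.19     10.25     2.727
  Δ          0.6912    0.2304   -0.2304
  eq          29.88     10.48     2.497
  solve Keq expr → x = -0.2304; check Q = 8.9330e-06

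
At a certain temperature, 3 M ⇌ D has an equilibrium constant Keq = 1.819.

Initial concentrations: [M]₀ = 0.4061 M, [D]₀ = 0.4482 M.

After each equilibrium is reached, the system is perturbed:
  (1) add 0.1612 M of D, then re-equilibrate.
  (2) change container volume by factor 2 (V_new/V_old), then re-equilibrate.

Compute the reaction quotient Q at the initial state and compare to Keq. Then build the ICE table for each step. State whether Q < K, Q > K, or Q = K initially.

Q₀ = 6.692 vs Keq = 1.819 ⇒ Q>K, reverse
Step 1:
                   M          D
  init        0.4061     0.4482
  Δ           0.1898   -0.06327
  eq          0.5959     0.3849
  solve Keq expr → x = -0.06327; check Q = 1.819
Then add 0.1612 M of D.
Step 2:
                   M          D
  init        0.5959     0.5461
  Δ          0.06475   -0.02158
  eq          0.6607     0.5245
  solve Keq expr → x = -0.02158; check Q = 1.819
Then change container volume by factor 2 (V_new/V_old).
Step 3:
                   M          D
  init        0.3303     0.2623
  Δ           0.1566   -0.05221
  eq           0.487     0.2101
  solve Keq expr → x = -0.05221; check Q = 1.819

Q₀ = 6.692; Q > K (proceeds reverse)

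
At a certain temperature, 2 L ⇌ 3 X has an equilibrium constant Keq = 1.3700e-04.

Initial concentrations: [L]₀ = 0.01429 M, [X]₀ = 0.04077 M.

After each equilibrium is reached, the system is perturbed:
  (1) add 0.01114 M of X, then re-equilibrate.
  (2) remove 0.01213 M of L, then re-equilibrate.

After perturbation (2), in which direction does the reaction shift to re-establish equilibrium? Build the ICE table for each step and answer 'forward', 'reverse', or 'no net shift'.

Direction: reverse

Q₀ = 0.3319 vs Keq = 1.3700e-04 ⇒ Q>K, reverse
Step 1:
                  L         X
  Initial   0.01429   0.04077
  Change    0.02332  -0.03498
  Equil     0.03761  0.005787
  solve Keq expr → x = -0.01166; check Q = 1.3700e-04
Then add 0.01114 M of X.
Step 2:
                  L         X
  Initial   0.03761   0.01693
  Change   0.006964  -0.01045
  Equil     0.04458  0.006481
  solve Keq expr → x = -0.003482; check Q = 1.3700e-04
Then remove 0.01213 M of L.
Step 3:
                  L         X
  Initial   0.03245  0.006481
  Change  7.6945e-04 -0.001154
  Equil     0.03322  0.005327
  solve Keq expr → x = -3.8473e-04; check Q = 1.3700e-04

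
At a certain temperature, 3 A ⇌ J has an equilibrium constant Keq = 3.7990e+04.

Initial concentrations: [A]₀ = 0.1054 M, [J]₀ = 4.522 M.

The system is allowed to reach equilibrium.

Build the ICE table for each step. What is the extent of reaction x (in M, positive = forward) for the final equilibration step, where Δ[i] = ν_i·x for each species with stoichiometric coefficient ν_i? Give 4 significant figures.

x = 0.01871 M

Q₀ = 3862 vs Keq = 3.7990e+04 ⇒ Q<K, forward
Step 1:
                  A         J
  I          0.1054     4.522
  C        -0.05614   0.01871
  E         0.04926     4.541
  solve Keq expr → x = 0.01871; check Q = 3.7990e+04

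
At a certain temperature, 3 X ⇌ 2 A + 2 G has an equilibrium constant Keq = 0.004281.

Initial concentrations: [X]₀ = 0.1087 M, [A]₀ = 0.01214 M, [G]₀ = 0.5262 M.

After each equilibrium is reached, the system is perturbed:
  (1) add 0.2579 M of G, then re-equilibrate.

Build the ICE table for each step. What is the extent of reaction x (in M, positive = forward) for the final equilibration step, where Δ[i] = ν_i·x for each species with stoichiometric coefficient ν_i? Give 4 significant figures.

Q₀ = 0.03177 vs Keq = 0.004281 ⇒ Q>K, reverse
Step 1:
                    X           A           G
  I            0.1087     0.01214      0.5262
  C           0.01044   -0.006958   -0.006958
  E            0.1191    0.005182      0.5192
  solve Keq expr → x = -0.003479; check Q = 0.004281
Then add 0.2579 M of G.
Step 2:
                    X           A           G
  I            0.1191    0.005182      0.7771
  C           0.00241   -0.001607   -0.001607
  E            0.1215    0.003575      0.7755
  solve Keq expr → x = -8.0331e-04; check Q = 0.004281

x = -8.0331e-04 M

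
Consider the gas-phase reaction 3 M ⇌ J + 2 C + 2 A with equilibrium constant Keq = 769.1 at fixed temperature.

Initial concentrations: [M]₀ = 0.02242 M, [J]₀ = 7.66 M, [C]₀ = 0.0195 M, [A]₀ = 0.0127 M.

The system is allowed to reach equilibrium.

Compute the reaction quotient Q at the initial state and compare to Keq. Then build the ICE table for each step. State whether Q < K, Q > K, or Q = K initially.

Q₀ = 0.04169 vs Keq = 769.1 ⇒ Q<K, forward
Step 1:
                   M          J          C          A
  I          0.02242       7.66     0.0195     0.0127
  C         -0.02045   0.006818    0.01364    0.01364
  E         0.001965      7.667    0.03314    0.02634
  solve Keq expr → x = 0.006818; check Q = 769.1

Q₀ = 0.04169; Q < K (proceeds forward)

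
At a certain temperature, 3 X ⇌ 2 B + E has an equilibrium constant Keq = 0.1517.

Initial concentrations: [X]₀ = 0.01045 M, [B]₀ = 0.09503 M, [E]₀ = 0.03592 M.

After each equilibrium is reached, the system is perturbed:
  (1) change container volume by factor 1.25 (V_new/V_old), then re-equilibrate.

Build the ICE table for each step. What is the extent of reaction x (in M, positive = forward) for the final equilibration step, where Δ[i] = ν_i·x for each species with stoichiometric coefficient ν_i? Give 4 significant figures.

Q₀ = 284.3 vs Keq = 0.1517 ⇒ Q>K, reverse
Step 1:
                  X         B         E
  init      0.01045   0.09503   0.03592
  Δ         0.05891  -0.03927  -0.01964
  eq        0.06936   0.05576   0.01628
  solve Keq expr → x = -0.01964; check Q = 0.1517
Then change container volume by factor 1.25 (V_new/V_old).
Step 2:
                  X         B         E
  init      0.05549    0.0446   0.01303
  Δ               0         0         0
  eq        0.05549    0.0446   0.01303
  solve Keq expr → x = 0; check Q = 0.1517

x = 0 M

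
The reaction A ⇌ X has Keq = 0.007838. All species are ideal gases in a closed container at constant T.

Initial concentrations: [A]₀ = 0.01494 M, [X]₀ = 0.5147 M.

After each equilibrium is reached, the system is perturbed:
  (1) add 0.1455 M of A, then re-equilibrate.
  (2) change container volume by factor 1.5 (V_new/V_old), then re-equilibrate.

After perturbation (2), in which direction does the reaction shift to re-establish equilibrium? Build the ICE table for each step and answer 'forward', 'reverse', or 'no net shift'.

Direction: no net shift

Q₀ = 34.45 vs Keq = 0.007838 ⇒ Q>K, reverse
Step 1:
                    A           X
  init        0.01494      0.5147
  Δ            0.5106     -0.5106
  eq           0.5255    0.004119
  solve Keq expr → x = -0.5106; check Q = 0.007838
Then add 0.1455 M of A.
Step 2:
                    A           X
  init          0.671    0.004119
  Δ         -0.001132    0.001132
  eq           0.6699    0.005251
  solve Keq expr → x = 0.001132; check Q = 0.007838
Then change container volume by factor 1.5 (V_new/V_old).
Step 3:
                    A           X
  init         0.4466      0.0035
  Δ                 0           0
  eq           0.4466      0.0035
  solve Keq expr → x = 0; check Q = 0.007838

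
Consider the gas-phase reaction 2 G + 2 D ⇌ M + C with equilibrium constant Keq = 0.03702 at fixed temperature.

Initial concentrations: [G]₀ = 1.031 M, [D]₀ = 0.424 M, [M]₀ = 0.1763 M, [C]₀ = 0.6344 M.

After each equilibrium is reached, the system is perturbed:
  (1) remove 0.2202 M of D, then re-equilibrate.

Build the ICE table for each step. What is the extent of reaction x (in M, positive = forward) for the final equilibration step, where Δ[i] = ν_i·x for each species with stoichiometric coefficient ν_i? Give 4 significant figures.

Q₀ = 0.5853 vs Keq = 0.03702 ⇒ Q>K, reverse
Step 1:
                  G         D         M         C
  I           1.031     0.424    0.1763    0.6344
  C          0.2464    0.2464   -0.1232   -0.1232
  E           1.277    0.6704   0.05311    0.5112
  solve Keq expr → x = -0.1232; check Q = 0.03702
Then remove 0.2202 M of D.
Step 2:
                  G         D         M         C
  I           1.277    0.4502   0.05311    0.5112
  C         0.04236   0.04236  -0.02118  -0.02118
  E            1.32    0.4926   0.03192      0.49
  solve Keq expr → x = -0.02118; check Q = 0.03702

x = -0.02118 M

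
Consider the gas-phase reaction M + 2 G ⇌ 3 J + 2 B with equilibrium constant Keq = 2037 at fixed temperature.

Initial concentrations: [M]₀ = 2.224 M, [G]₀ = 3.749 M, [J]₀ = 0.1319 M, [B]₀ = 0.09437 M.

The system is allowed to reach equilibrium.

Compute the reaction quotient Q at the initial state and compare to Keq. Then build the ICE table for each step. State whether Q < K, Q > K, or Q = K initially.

Q₀ = 6.5379e-07; Q < K (proceeds forward)

Q₀ = 6.5379e-07 vs Keq = 2037 ⇒ Q<K, forward
Step 1:
                   M          G          J          B
  init         2.224      3.749     0.1319    0.09437
  Δ           -1.486     -2.972      4.457      2.972
  eq          0.7382     0.7774      4.589      3.066
  solve Keq expr → x = 1.486; check Q = 2037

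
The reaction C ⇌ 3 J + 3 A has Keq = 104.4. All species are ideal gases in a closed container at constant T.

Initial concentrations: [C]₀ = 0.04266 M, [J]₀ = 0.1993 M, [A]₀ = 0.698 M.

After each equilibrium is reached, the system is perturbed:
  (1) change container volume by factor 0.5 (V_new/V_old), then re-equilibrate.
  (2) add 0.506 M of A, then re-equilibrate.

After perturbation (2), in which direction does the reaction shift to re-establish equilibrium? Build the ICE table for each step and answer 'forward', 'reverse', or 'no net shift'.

Q₀ = 0.06311 vs Keq = 104.4 ⇒ Q<K, forward
Step 1:
                  C         J         A
  I         0.04266    0.1993     0.698
  C        -0.04247    0.1274    0.1274
  E       1.8786e-04    0.3267    0.8254
  solve Keq expr → x = 0.04247; check Q = 104.4
Then change container volume by factor 0.5 (V_new/V_old).
Step 2:
                  C         J         A
  I       3.7572e-04    0.6534     1.651
  C        0.009589  -0.02877  -0.02877
  E        0.009964    0.6247     1.622
  solve Keq expr → x = -0.009589; check Q = 104.4
Then add 0.506 M of A.
Step 3:
                  C         J         A
  I        0.009964    0.6247     2.128
  C        0.009002  -0.02701  -0.02701
  E         0.01897    0.5977     2.101
  solve Keq expr → x = -0.009002; check Q = 104.4

Direction: reverse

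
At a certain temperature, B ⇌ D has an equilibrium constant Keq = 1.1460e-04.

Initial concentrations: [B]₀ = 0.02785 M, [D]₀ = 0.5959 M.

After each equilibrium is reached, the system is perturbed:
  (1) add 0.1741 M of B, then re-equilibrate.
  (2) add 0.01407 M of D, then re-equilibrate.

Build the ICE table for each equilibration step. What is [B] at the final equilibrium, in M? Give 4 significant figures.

Q₀ = 21.4 vs Keq = 1.1460e-04 ⇒ Q>K, reverse
Step 1:
                   B          D
  Initial    0.02785     0.5959
  Change      0.5958    -0.5958
  Equil       0.6237 7.1474e-05
  solve Keq expr → x = -0.5958; check Q = 1.1460e-04
Then add 0.1741 M of B.
Step 2:
                   B          D
  Initial     0.7978 7.1474e-05
  Change  -1.9950e-05 1.9950e-05
  Equil       0.7978 9.1423e-05
  solve Keq expr → x = 1.9950e-05; check Q = 1.1460e-04
Then add 0.01407 M of D.
Step 3:
                   B          D
  Initial     0.7978    0.01416
  Change     0.01407   -0.01407
  Equil       0.8118 9.3035e-05
  solve Keq expr → x = -0.01407; check Q = 1.1460e-04

[B]_eq = 0.8118 M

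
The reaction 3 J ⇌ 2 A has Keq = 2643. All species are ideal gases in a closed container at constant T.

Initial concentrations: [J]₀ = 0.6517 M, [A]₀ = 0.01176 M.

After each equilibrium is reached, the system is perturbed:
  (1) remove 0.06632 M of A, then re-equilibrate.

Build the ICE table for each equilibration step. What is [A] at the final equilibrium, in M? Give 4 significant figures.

[A]_eq = 0.3557 M

Q₀ = 4.9966e-04 vs Keq = 2643 ⇒ Q<K, forward
Step 1:
                   J          A
  init        0.6517    0.01176
  Δ          -0.6112     0.4075
  eq         0.04051     0.4192
  solve Keq expr → x = 0.2037; check Q = 2643
Then remove 0.06632 M of A.
Step 2:
                   J          A
  init       0.04051     0.3529
  Δ        -0.004203   0.002802
  eq         0.03631     0.3557
  solve Keq expr → x = 0.001401; check Q = 2643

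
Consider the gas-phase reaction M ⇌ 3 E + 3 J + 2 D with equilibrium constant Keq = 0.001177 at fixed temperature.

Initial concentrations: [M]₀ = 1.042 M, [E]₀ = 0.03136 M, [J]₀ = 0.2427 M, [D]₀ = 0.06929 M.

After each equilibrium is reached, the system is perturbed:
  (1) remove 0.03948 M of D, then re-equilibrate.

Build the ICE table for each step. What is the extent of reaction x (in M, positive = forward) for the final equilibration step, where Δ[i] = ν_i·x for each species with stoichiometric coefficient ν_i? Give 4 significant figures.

x = 0.005165 M

Q₀ = 2.0315e-09 vs Keq = 0.001177 ⇒ Q<K, forward
Step 1:
                    M           E           J           D
  I             1.042     0.03136      0.2427     0.06929
  C           -0.1172      0.3517      0.3517      0.2344
  E            0.9248       0.383      0.5944      0.3037
  solve Keq expr → x = 0.1172; check Q = 0.001177
Then remove 0.03948 M of D.
Step 2:
                    M           E           J           D
  I            0.9248       0.383      0.5944      0.2643
  C         -0.005165      0.0155      0.0155     0.01033
  E            0.9196      0.3985      0.6099      0.2746
  solve Keq expr → x = 0.005165; check Q = 0.001177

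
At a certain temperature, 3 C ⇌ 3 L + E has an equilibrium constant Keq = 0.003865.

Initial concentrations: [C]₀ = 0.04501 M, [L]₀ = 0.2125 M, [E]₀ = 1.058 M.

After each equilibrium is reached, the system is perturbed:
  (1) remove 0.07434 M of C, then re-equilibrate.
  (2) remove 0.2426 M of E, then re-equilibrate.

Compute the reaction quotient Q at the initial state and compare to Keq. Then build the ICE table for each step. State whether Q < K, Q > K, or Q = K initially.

Q₀ = 111.3 vs Keq = 0.003865 ⇒ Q>K, reverse
Step 1:
                  C         L         E
  init      0.04501    0.2125     1.058
  Δ          0.1776   -0.1776  -0.05919
  eq         0.2226   0.03494    0.9988
  solve Keq expr → x = -0.05919; check Q = 0.003865
Then remove 0.07434 M of C.
Step 2:
                  C         L         E
  init       0.1482   0.03494    0.9988
  Δ         0.01006  -0.01006 -0.003354
  eq         0.1583   0.02488    0.9955
  solve Keq expr → x = -0.003354; check Q = 0.003865
Then remove 0.2426 M of E.
Step 3:
                  C         L         E
  init       0.1583   0.02488    0.7529
  Δ       -0.002064  0.002064 6.8784e-04
  eq         0.1562   0.02694    0.7535
  solve Keq expr → x = 6.8784e-04; check Q = 0.003865

Q₀ = 111.3; Q > K (proceeds reverse)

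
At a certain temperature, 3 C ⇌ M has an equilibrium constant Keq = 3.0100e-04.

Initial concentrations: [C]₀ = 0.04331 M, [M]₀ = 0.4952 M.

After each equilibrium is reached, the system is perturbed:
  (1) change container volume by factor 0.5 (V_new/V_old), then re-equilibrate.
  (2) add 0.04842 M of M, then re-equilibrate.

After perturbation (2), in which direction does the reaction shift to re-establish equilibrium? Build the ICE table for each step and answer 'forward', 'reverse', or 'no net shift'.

Q₀ = 6096 vs Keq = 3.0100e-04 ⇒ Q>K, reverse
Step 1:
                    C           M
  I           0.04331      0.4952
  C             1.482     -0.4941
  E             1.526    0.001069
  solve Keq expr → x = -0.4941; check Q = 3.0100e-04
Then change container volume by factor 0.5 (V_new/V_old).
Step 2:
                    C           M
  I             3.051    0.002138
  C          -0.01877    0.006257
  E             3.033    0.008395
  solve Keq expr → x = 0.006257; check Q = 3.0100e-04
Then add 0.04842 M of M.
Step 3:
                    C           M
  I             3.033     0.05682
  C            0.1416    -0.04719
  E             3.174    0.009627
  solve Keq expr → x = -0.04719; check Q = 3.0100e-04

Direction: reverse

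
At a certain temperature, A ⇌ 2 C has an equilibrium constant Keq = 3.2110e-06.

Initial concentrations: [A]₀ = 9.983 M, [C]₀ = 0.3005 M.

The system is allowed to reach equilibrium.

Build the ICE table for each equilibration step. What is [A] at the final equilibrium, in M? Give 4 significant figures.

Q₀ = 0.009045 vs Keq = 3.2110e-06 ⇒ Q>K, reverse
Step 1:
                  A         C
  Initial     9.983    0.3005
  Change     0.1474   -0.2948
  Equil       10.13  0.005703
  solve Keq expr → x = -0.1474; check Q = 3.2110e-06

[A]_eq = 10.13 M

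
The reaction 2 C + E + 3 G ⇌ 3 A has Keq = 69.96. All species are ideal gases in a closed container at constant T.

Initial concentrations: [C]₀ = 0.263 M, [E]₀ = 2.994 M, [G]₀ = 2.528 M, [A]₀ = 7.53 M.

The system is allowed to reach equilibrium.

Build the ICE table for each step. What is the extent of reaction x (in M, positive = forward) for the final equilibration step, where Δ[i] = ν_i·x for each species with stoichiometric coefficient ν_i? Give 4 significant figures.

x = -0.03226 M

Q₀ = 127.6 vs Keq = 69.96 ⇒ Q>K, reverse
Step 1:
                  C         E         G         A
  I           0.263     2.994     2.528      7.53
  C         0.06453   0.03226   0.09679  -0.09679
  E          0.3275     3.026     2.625     7.433
  solve Keq expr → x = -0.03226; check Q = 69.96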